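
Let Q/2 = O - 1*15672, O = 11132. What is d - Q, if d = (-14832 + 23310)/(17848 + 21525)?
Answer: 357515318/39373 ≈ 9080.2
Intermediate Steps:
Q = -9080 (Q = 2*(11132 - 1*15672) = 2*(11132 - 15672) = 2*(-4540) = -9080)
d = 8478/39373 ≈ 0.21533
d - Q = 8478/39373 - 1*(-9080) = 8478/39373 + 9080 = 357515318/39373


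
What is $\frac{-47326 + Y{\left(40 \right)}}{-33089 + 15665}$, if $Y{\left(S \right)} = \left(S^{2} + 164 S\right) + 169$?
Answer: $\frac{4333}{1936} \approx 2.2381$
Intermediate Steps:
$Y{\left(S \right)} = 169 + S^{2} + 164 S$
$\frac{-47326 + Y{\left(40 \right)}}{-33089 + 15665} = \frac{-47326 + \left(169 + 40^{2} + 164 \cdot 40\right)}{-33089 + 15665} = \frac{-47326 + \left(169 + 1600 + 6560\right)}{-17424} = \left(-47326 + 8329\right) \left(- \frac{1}{17424}\right) = \left(-38997\right) \left(- \frac{1}{17424}\right) = \frac{4333}{1936}$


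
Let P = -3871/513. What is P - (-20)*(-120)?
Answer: -1235071/513 ≈ -2407.5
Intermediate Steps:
P = -3871/513 (P = -3871*1/513 = -3871/513 ≈ -7.5458)
P - (-20)*(-120) = -3871/513 - (-20)*(-120) = -3871/513 - 1*2400 = -3871/513 - 2400 = -1235071/513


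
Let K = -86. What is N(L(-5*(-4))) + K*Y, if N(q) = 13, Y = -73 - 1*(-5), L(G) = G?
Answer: 5861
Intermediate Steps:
Y = -68 (Y = -73 + 5 = -68)
N(L(-5*(-4))) + K*Y = 13 - 86*(-68) = 13 + 5848 = 5861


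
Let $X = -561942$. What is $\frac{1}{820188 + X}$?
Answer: $\frac{1}{258246} \approx 3.8723 \cdot 10^{-6}$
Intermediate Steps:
$\frac{1}{820188 + X} = \frac{1}{820188 - 561942} = \frac{1}{258246}$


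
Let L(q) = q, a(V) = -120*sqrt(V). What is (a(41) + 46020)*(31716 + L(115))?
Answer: 1464862620 - 3819720*sqrt(41) ≈ 1.4404e+9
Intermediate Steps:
(a(41) + 46020)*(31716 + L(115)) = (-120*sqrt(41) + 46020)*(31716 + 115) = (46020 - 120*sqrt(41))*31831 = 1464862620 - 3819720*sqrt(41)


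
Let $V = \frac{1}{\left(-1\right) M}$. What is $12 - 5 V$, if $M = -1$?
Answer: $7$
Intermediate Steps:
$V = 1$ ($V = \frac{1}{\left(-1\right) \left(-1\right)} = 1^{-1} = 1$)
$12 - 5 V = 12 - 5 = 7$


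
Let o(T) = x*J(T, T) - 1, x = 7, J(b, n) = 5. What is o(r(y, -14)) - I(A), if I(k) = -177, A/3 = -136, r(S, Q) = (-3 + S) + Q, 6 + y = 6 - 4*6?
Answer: 211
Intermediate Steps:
y = -24 (y = -6 + (6 - 4*6) = -6 + (6 - 24) = -6 - 18 = -24)
r(S, Q) = -3 + Q + S
A = -408 (A = 3*(-136) = -408)
o(T) = 34 (o(T) = 7*5 - 1 = 35 - 1 = 34)
o(r(y, -14)) - I(A) = 34 - 1*(-177) = 34 + 177 = 211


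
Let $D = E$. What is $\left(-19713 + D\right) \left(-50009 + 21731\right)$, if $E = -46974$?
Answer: $1885774986$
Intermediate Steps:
$D = -46974$
$\left(-19713 + D\right) \left(-50009 + 21731\right) = \left(-19713 - 46974\right) \left(-50009 + 21731\right) = \left(-66687\right) \left(-28278\right) = 1885774986$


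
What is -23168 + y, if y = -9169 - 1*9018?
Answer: -41355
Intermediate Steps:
y = -18187 (y = -9169 - 9018 = -18187)
-23168 + y = -23168 - 18187 = -41355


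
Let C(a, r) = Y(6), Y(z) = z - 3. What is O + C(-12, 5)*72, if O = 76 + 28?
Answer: 320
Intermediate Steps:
Y(z) = -3 + z
C(a, r) = 3 (C(a, r) = -3 + 6 = 3)
O = 104
O + C(-12, 5)*72 = 104 + 3*72 = 104 + 216 = 320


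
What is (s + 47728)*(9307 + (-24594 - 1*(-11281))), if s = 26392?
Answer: -296924720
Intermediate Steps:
(s + 47728)*(9307 + (-24594 - 1*(-11281))) = (26392 + 47728)*(9307 + (-24594 - 1*(-11281))) = 74120*(9307 + (-24594 + 11281)) = 74120*(9307 - 13313) = 74120*(-4006) = -296924720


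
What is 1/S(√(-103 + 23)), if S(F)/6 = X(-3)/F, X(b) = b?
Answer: -2*I*√5/9 ≈ -0.4969*I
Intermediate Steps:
S(F) = -18/F (S(F) = 6*(-3/F) = -18/F)
1/S(√(-103 + 23)) = 1/(-18/√(-103 + 23)) = 1/(-18*(-I*√5/20)) = 1/(-(-9)*I*√5/10) = 1/(9*I*√5/10) = -2*I*√5/9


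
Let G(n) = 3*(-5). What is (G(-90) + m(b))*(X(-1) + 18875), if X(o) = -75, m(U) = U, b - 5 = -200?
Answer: -3948000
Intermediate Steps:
G(n) = -15
b = -195 (b = 5 - 200 = -195)
(G(-90) + m(b))*(X(-1) + 18875) = (-15 - 195)*(-75 + 18875) = -210*18800 = -3948000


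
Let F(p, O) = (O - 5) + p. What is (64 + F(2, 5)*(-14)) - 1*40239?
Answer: -40203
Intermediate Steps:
F(p, O) = -5 + O + p (F(p, O) = (-5 + O) + p = -5 + O + p)
(64 + F(2, 5)*(-14)) - 1*40239 = (64 + (-5 + 5 + 2)*(-14)) - 1*40239 = (64 + 2*(-14)) - 40239 = (64 - 28) - 40239 = 36 - 40239 = -40203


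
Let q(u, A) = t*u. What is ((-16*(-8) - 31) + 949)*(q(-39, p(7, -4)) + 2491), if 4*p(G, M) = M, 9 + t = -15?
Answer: 3584642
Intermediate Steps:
t = -24 (t = -9 - 15 = -24)
p(G, M) = M/4
q(u, A) = -24*u
((-16*(-8) - 31) + 949)*(q(-39, p(7, -4)) + 2491) = ((-16*(-8) - 31) + 949)*(-24*(-39) + 2491) = ((128 - 31) + 949)*(936 + 2491) = (97 + 949)*3427 = 1046*3427 = 3584642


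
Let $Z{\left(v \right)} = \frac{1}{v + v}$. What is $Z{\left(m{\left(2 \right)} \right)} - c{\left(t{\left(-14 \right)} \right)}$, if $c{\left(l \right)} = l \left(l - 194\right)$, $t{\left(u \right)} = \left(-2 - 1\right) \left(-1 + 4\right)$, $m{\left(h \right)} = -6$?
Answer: $- \frac{21925}{12} \approx -1827.1$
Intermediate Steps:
$Z{\left(v \right)} = \frac{1}{2 v}$
$t{\left(u \right)} = -9$ ($t{\left(u \right)} = \left(-3\right) 3 = -9$)
$c{\left(l \right)} = l \left(-194 + l\right)$
$Z{\left(m{\left(2 \right)} \right)} - c{\left(t{\left(-14 \right)} \right)} = \frac{1}{2 \left(-6\right)} - - 9 \left(-194 - 9\right) = \frac{1}{2} \left(- \frac{1}{6}\right) - \left(-9\right) \left(-203\right) = - \frac{1}{12} - 1827 = - \frac{21925}{12}$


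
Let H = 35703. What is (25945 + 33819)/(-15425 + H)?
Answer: 29882/10139 ≈ 2.9472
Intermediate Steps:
(25945 + 33819)/(-15425 + H) = (25945 + 33819)/(-15425 + 35703) = 59764/20278 = 59764*(1/20278) = 29882/10139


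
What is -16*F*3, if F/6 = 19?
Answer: -5472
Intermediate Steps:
F = 114 (F = 6*19 = 114)
-16*F*3 = -16*114*3 = -1824*3 = -5472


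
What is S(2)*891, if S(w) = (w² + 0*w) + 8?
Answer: 10692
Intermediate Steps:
S(w) = 8 + w² (S(w) = (w² + 0) + 8 = w² + 8 = 8 + w²)
S(2)*891 = (8 + 2²)*891 = (8 + 4)*891 = 12*891 = 10692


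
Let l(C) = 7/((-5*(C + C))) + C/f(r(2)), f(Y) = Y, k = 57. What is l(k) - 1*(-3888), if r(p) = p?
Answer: 1116199/285 ≈ 3916.5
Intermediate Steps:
l(C) = C/2 - 7/(10*C) (l(C) = 7/((-5*(C + C))) + C/2 = 7/((-10*C)) + C*(½) = 7/((-10*C)) + C/2 = 7*(-1/(10*C)) + C/2 = -7/(10*C) + C/2 = C/2 - 7/(10*C))
l(k) - 1*(-3888) = ((½)*57 - 7/10/57) - 1*(-3888) = (57/2 - 7/10*1/57) + 3888 = (57/2 - 7/570) + 3888 = 8119/285 + 3888 = 1116199/285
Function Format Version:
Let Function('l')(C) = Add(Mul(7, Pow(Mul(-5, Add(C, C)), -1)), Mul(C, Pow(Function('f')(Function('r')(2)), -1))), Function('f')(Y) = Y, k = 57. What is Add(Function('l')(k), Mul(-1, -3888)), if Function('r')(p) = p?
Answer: Rational(1116199, 285) ≈ 3916.5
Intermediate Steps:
Function('l')(C) = Add(Mul(Rational(1, 2), C), Mul(Rational(-7, 10), Pow(C, -1))) (Function('l')(C) = Add(Mul(7, Pow(Mul(-5, Add(C, C)), -1)), Mul(C, Pow(2, -1))) = Add(Mul(7, Pow(Mul(-5, Mul(2, C)), -1)), Mul(C, Rational(1, 2))) = Add(Mul(7, Pow(Mul(-10, C), -1)), Mul(Rational(1, 2), C)) = Add(Mul(7, Mul(Rational(-1, 10), Pow(C, -1))), Mul(Rational(1, 2), C)) = Add(Mul(Rational(-7, 10), Pow(C, -1)), Mul(Rational(1, 2), C)) = Add(Mul(Rational(1, 2), C), Mul(Rational(-7, 10), Pow(C, -1))))
Add(Function('l')(k), Mul(-1, -3888)) = Add(Add(Mul(Rational(1, 2), 57), Mul(Rational(-7, 10), Pow(57, -1))), Mul(-1, -3888)) = Add(Add(Rational(57, 2), Mul(Rational(-7, 10), Rational(1, 57))), 3888) = Add(Add(Rational(57, 2), Rational(-7, 570)), 3888) = Add(Rational(8119, 285), 3888) = Rational(1116199, 285)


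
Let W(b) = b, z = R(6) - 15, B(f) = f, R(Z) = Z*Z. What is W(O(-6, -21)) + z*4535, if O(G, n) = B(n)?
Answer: 95214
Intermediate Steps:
R(Z) = Z²
O(G, n) = n
z = 21 (z = 6² - 15 = 36 - 15 = 21)
W(O(-6, -21)) + z*4535 = -21 + 21*4535 = -21 + 95235 = 95214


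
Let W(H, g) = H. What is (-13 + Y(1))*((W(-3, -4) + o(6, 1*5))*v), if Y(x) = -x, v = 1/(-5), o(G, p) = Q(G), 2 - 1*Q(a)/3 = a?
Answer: -42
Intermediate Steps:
Q(a) = 6 - 3*a
o(G, p) = 6 - 3*G
v = -⅕ ≈ -0.20000
(-13 + Y(1))*((W(-3, -4) + o(6, 1*5))*v) = (-13 - 1*1)*((-3 + (6 - 3*6))*(-⅕)) = (-13 - 1)*((-3 + (6 - 18))*(-⅕)) = -14*(-3 - 12)*(-1)/5 = -(-210)*(-1)/5 = -14*3 = -42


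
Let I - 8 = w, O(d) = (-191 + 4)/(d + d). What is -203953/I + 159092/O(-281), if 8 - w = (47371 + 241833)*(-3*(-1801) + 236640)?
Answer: 6258661733920187435/13089963302372 ≈ 4.7813e+5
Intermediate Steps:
O(d) = -187/(2*d) (O(d) = -187*1/(2*d) = -187/(2*d))
w = -69999803764 (w = 8 - (47371 + 241833)*(-3*(-1801) + 236640) = 8 - 289204*(5403 + 236640) = 8 - 289204*242043 = 8 - 1*69999803772 = 8 - 69999803772 = -69999803764)
I = -69999803756 (I = 8 - 69999803764 = -69999803756)
-203953/I + 159092/O(-281) = -203953/(-69999803756) + 159092/((-187/2/(-281))) = -203953*(-1/69999803756) + 159092/((-187/2*(-1/281))) = 203953/69999803756 + 159092/(187/562) = 203953/69999803756 + 159092*(562/187) = 203953/69999803756 + 89409704/187 = 6258661733920187435/13089963302372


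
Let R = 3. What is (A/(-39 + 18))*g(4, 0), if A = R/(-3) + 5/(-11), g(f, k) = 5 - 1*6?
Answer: -16/231 ≈ -0.069264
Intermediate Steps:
g(f, k) = -1 (g(f, k) = 5 - 6 = -1)
A = -16/11 (A = 3/(-3) + 5/(-11) = 3*(-⅓) + 5*(-1/11) = -1 - 5/11 = -16/11 ≈ -1.4545)
(A/(-39 + 18))*g(4, 0) = (-16/11/(-39 + 18))*(-1) = (-16/11/(-21))*(-1) = -1/21*(-16/11)*(-1) = (16/231)*(-1) = -16/231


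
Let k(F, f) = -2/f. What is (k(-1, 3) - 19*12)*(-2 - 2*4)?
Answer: 6860/3 ≈ 2286.7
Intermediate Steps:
(k(-1, 3) - 19*12)*(-2 - 2*4) = (-2/3 - 19*12)*(-2 - 2*4) = (-2*⅓ - 228)*(-2 - 8) = (-⅔ - 228)*(-10) = -686/3*(-10) = 6860/3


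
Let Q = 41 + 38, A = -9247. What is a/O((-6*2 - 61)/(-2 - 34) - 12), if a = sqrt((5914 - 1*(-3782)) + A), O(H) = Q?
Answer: sqrt(449)/79 ≈ 0.26822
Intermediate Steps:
Q = 79
O(H) = 79
a = sqrt(449) (a = sqrt((5914 - 1*(-3782)) - 9247) = sqrt((5914 + 3782) - 9247) = sqrt(9696 - 9247) = sqrt(449) ≈ 21.190)
a/O((-6*2 - 61)/(-2 - 34) - 12) = sqrt(449)/79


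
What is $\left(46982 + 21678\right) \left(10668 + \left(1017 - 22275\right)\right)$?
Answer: $-727109400$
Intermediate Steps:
$\left(46982 + 21678\right) \left(10668 + \left(1017 - 22275\right)\right) = 68660 \left(10668 + \left(1017 - 22275\right)\right) = 68660 \left(10668 - 21258\right) = 68660 \left(-10590\right) = -727109400$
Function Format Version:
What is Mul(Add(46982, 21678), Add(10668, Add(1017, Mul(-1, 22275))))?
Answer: -727109400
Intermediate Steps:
Mul(Add(46982, 21678), Add(10668, Add(1017, Mul(-1, 22275)))) = Mul(68660, Add(10668, Add(1017, -22275))) = Mul(68660, Add(10668, -21258)) = Mul(68660, -10590) = -727109400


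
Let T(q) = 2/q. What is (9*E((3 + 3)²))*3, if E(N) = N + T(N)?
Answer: 1947/2 ≈ 973.50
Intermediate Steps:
E(N) = N + 2/N
(9*E((3 + 3)²))*3 = (9*((3 + 3)² + 2/((3 + 3)²)))*3 = (9*(6² + 2/(6²)))*3 = (9*(36 + 2/36))*3 = (9*(36 + 2*(1/36)))*3 = (9*(36 + 1/18))*3 = (9*(649/18))*3 = (649/2)*3 = 1947/2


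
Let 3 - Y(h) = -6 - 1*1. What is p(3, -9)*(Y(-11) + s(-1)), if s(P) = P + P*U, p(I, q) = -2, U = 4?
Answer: -10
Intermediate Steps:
s(P) = 5*P (s(P) = P + P*4 = P + 4*P = 5*P)
Y(h) = 10 (Y(h) = 3 - (-6 - 1*1) = 3 - (-6 - 1) = 3 - 1*(-7) = 3 + 7 = 10)
p(3, -9)*(Y(-11) + s(-1)) = -2*(10 + 5*(-1)) = -2*(10 - 5) = -2*5 = -10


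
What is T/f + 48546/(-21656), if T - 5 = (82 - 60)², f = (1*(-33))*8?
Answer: -975247/238216 ≈ -4.0940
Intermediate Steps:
f = -264 (f = -33*8 = -264)
T = 489 (T = 5 + (82 - 60)² = 5 + 22² = 5 + 484 = 489)
T/f + 48546/(-21656) = 489/(-264) + 48546/(-21656) = 489*(-1/264) + 48546*(-1/21656) = -163/88 - 24273/10828 = -975247/238216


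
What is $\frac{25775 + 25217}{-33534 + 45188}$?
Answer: $\frac{25496}{5827} \approx 4.3755$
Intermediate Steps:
$\frac{25775 + 25217}{-33534 + 45188} = \frac{50992}{11654} = 50992 \cdot \frac{1}{11654} = \frac{25496}{5827}$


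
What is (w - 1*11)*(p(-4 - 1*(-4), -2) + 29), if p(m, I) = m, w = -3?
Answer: -406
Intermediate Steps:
(w - 1*11)*(p(-4 - 1*(-4), -2) + 29) = (-3 - 1*11)*((-4 - 1*(-4)) + 29) = (-3 - 11)*((-4 + 4) + 29) = -14*(0 + 29) = -14*29 = -406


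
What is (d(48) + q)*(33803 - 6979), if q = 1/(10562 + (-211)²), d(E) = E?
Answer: 10131750520/7869 ≈ 1.2876e+6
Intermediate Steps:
q = 1/55083 (q = 1/(10562 + 44521) = 1/55083 ≈ 1.8154e-5)
(d(48) + q)*(33803 - 6979) = (48 + 1/55083)*(33803 - 6979) = (2643985/55083)*26824 = 10131750520/7869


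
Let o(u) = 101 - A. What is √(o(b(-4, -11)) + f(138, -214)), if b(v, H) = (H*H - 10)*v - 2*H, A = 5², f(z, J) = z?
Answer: √214 ≈ 14.629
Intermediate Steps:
A = 25
b(v, H) = -2*H + v*(-10 + H²) (b(v, H) = (H² - 10)*v - 2*H = (-10 + H²)*v - 2*H = v*(-10 + H²) - 2*H = -2*H + v*(-10 + H²))
o(u) = 76 (o(u) = 101 - 1*25 = 101 - 25 = 76)
√(o(b(-4, -11)) + f(138, -214)) = √(76 + 138) = √214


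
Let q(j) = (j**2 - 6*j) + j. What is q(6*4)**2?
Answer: 207936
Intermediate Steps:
q(j) = j**2 - 5*j
q(6*4)**2 = ((6*4)*(-5 + 6*4))**2 = (24*(-5 + 24))**2 = (24*19)**2 = 456**2 = 207936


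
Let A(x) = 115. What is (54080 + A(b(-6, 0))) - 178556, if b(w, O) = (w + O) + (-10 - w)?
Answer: -124361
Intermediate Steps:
b(w, O) = -10 + O (b(w, O) = (O + w) + (-10 - w) = -10 + O)
(54080 + A(b(-6, 0))) - 178556 = (54080 + 115) - 178556 = 54195 - 178556 = -124361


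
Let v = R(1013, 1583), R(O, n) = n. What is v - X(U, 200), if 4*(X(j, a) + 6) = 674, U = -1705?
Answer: 2841/2 ≈ 1420.5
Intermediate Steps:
X(j, a) = 325/2 (X(j, a) = -6 + (¼)*674 = -6 + 337/2 = 325/2)
v = 1583
v - X(U, 200) = 1583 - 1*325/2 = 1583 - 325/2 = 2841/2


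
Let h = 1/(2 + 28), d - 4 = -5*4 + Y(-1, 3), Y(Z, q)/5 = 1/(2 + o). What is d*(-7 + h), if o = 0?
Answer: 1881/20 ≈ 94.050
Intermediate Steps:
Y(Z, q) = 5/2 (Y(Z, q) = 5/(2 + 0) = 5/2)
d = -27/2 (d = 4 + (-5*4 + 5/2) = 4 + (-20 + 5/2) = 4 - 35/2 = -27/2 ≈ -13.500)
h = 1/30 ≈ 0.033333
d*(-7 + h) = -27*(-7 + 1/30)/2 = -27/2*(-209/30) = 1881/20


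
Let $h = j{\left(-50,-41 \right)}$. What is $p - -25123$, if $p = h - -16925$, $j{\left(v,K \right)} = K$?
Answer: $42007$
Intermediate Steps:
$h = -41$
$p = 16884$ ($p = -41 - -16925 = -41 + 16925 = 16884$)
$p - -25123 = 16884 - -25123 = 16884 + 25123 = 42007$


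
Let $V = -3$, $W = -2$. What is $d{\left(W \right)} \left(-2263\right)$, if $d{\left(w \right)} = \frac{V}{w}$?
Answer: $- \frac{6789}{2} \approx -3394.5$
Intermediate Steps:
$d{\left(w \right)} = - \frac{3}{w}$
$d{\left(W \right)} \left(-2263\right) = - \frac{3}{-2} \left(-2263\right) = \left(-3\right) \left(- \frac{1}{2}\right) \left(-2263\right) = \frac{3}{2} \left(-2263\right) = - \frac{6789}{2}$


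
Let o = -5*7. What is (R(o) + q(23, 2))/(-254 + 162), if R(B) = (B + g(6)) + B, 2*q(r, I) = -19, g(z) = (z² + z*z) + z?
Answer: 3/184 ≈ 0.016304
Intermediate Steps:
g(z) = z + 2*z² (g(z) = (z² + z²) + z = 2*z² + z = z + 2*z²)
q(r, I) = -19/2 (q(r, I) = (½)*(-19) = -19/2)
o = -35
R(B) = 78 + 2*B (R(B) = (B + 6*(1 + 2*6)) + B = (B + 6*(1 + 12)) + B = (B + 6*13) + B = (B + 78) + B = (78 + B) + B = 78 + 2*B)
(R(o) + q(23, 2))/(-254 + 162) = ((78 + 2*(-35)) - 19/2)/(-254 + 162) = ((78 - 70) - 19/2)/(-92) = (8 - 19/2)*(-1/92) = -3/2*(-1/92) = 3/184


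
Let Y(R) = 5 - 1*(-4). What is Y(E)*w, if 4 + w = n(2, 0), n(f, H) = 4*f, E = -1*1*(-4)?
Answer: 36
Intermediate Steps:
E = 4 (E = -1*(-4) = 4)
Y(R) = 9 (Y(R) = 5 + 4 = 9)
w = 4 (w = -4 + 4*2 = -4 + 8 = 4)
Y(E)*w = 9*4 = 36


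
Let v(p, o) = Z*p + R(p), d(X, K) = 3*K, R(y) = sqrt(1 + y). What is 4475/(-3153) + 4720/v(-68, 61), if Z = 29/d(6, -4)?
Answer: 5230092985/192058689 - 10620*I*sqrt(67)/60913 ≈ 27.232 - 1.4271*I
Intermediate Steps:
Z = -29/12 (Z = 29/((3*(-4))) = 29/(-12) = 29*(-1/12) = -29/12 ≈ -2.4167)
v(p, o) = sqrt(1 + p) - 29*p/12 (v(p, o) = -29*p/12 + sqrt(1 + p) = sqrt(1 + p) - 29*p/12)
4475/(-3153) + 4720/v(-68, 61) = 4475/(-3153) + 4720/(sqrt(1 - 68) - 29/12*(-68)) = 4475*(-1/3153) + 4720/(sqrt(-67) + 493/3) = -4475/3153 + 4720/(I*sqrt(67) + 493/3) = -4475/3153 + 4720/(493/3 + I*sqrt(67))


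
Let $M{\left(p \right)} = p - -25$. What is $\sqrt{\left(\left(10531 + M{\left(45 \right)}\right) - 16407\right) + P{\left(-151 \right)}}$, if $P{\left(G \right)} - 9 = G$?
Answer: $2 i \sqrt{1487} \approx 77.123 i$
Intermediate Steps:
$P{\left(G \right)} = 9 + G$
$M{\left(p \right)} = 25 + p$ ($M{\left(p \right)} = p + 25 = 25 + p$)
$\sqrt{\left(\left(10531 + M{\left(45 \right)}\right) - 16407\right) + P{\left(-151 \right)}} = \sqrt{\left(\left(10531 + \left(25 + 45\right)\right) - 16407\right) + \left(9 - 151\right)} = \sqrt{\left(\left(10531 + 70\right) - 16407\right) - 142} = \sqrt{\left(10601 - 16407\right) - 142} = \sqrt{-5806 - 142} = \sqrt{-5948} = 2 i \sqrt{1487}$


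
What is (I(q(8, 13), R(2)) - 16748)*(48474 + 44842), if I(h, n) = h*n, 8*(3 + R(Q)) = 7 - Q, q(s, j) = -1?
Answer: -3125269485/2 ≈ -1.5626e+9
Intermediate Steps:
R(Q) = -17/8 - Q/8 (R(Q) = -3 + (7 - Q)/8 = -3 + (7/8 - Q/8) = -17/8 - Q/8)
(I(q(8, 13), R(2)) - 16748)*(48474 + 44842) = (-(-17/8 - 1/8*2) - 16748)*(48474 + 44842) = (-(-17/8 - 1/4) - 16748)*93316 = (-1*(-19/8) - 16748)*93316 = (19/8 - 16748)*93316 = -133965/8*93316 = -3125269485/2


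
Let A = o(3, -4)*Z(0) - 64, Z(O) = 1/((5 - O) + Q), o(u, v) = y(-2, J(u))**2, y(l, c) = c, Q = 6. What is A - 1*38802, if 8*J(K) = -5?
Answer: -27361639/704 ≈ -38866.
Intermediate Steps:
J(K) = -5/8 (J(K) = (1/8)*(-5) = -5/8)
o(u, v) = 25/64 (o(u, v) = (-5/8)**2 = 25/64)
Z(O) = 1/(11 - O) (Z(O) = 1/((5 - O) + 6) = 1/(11 - O))
A = -45031/704 (A = 25/(64*(11 - 1*0)) - 64 = 25/(64*(11 + 0)) - 64 = (25/64)/11 - 64 = (25/64)*(1/11) - 64 = 25/704 - 64 = -45031/704 ≈ -63.964)
A - 1*38802 = -45031/704 - 1*38802 = -45031/704 - 38802 = -27361639/704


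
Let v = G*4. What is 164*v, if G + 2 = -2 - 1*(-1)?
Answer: -1968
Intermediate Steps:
G = -3 (G = -2 + (-2 - 1*(-1)) = -2 + (-2 + 1) = -2 - 1 = -3)
v = -12 (v = -3*4 = -12)
164*v = 164*(-12) = -1968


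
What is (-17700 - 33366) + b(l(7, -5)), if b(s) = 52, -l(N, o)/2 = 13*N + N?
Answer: -51014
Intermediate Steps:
l(N, o) = -28*N (l(N, o) = -2*(13*N + N) = -28*N)
(-17700 - 33366) + b(l(7, -5)) = (-17700 - 33366) + 52 = -51066 + 52 = -51014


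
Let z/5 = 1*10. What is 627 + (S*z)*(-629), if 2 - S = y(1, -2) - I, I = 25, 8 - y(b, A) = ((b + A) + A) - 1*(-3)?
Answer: -596923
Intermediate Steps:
z = 50 (z = 5*(1*10) = 5*10 = 50)
y(b, A) = 5 - b - 2*A (y(b, A) = 8 - (((b + A) + A) - 1*(-3)) = 8 - (((A + b) + A) + 3) = 8 - ((b + 2*A) + 3) = 8 - (3 + b + 2*A) = 8 + (-3 - b - 2*A) = 5 - b - 2*A)
S = 19 (S = 2 - ((5 - 1*1 - 2*(-2)) - 1*25) = 2 - ((5 - 1 + 4) - 25) = 2 - (8 - 25) = 2 - 1*(-17) = 2 + 17 = 19)
627 + (S*z)*(-629) = 627 + (19*50)*(-629) = 627 + 950*(-629) = 627 - 597550 = -596923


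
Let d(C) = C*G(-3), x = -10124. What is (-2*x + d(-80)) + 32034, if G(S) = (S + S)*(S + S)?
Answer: 49402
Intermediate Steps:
G(S) = 4*S² (G(S) = (2*S)*(2*S) = 4*S²)
d(C) = 36*C (d(C) = C*(4*(-3)²) = C*(4*9) = C*36 = 36*C)
(-2*x + d(-80)) + 32034 = (-2*(-10124) + 36*(-80)) + 32034 = (20248 - 2880) + 32034 = 17368 + 32034 = 49402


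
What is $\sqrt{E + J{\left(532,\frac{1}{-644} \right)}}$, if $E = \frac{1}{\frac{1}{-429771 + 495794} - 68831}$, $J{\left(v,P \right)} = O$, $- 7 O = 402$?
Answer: $\frac{i \sqrt{1614285585453942423890}}{5301833964} \approx 7.5782 i$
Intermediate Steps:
$O = - \frac{402}{7}$ ($O = \left(- \frac{1}{7}\right) 402 = - \frac{402}{7} \approx -57.429$)
$J{\left(v,P \right)} = - \frac{402}{7}$
$E = - \frac{66023}{4544429112}$ ($E = \frac{1}{\frac{1}{66023} - 68831} = \frac{1}{- \frac{4544429112}{66023}} = - \frac{66023}{4544429112} \approx -1.4528 \cdot 10^{-5}$)
$\sqrt{E + J{\left(532,\frac{1}{-644} \right)}} = \sqrt{- \frac{66023}{4544429112} - \frac{402}{7}} = \sqrt{- \frac{1826860965185}{31811003784}} = \frac{i \sqrt{1614285585453942423890}}{5301833964}$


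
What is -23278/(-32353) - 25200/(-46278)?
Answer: 105141938/83179563 ≈ 1.2640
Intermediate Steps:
-23278/(-32353) - 25200/(-46278) = -23278*(-1/32353) - 25200*(-1/46278) = 23278/32353 + 1400/2571 = 105141938/83179563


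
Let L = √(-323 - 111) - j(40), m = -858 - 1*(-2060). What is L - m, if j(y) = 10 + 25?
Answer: -1237 + I*√434 ≈ -1237.0 + 20.833*I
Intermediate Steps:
m = 1202 (m = -858 + 2060 = 1202)
j(y) = 35
L = -35 + I*√434 (L = √(-323 - 111) - 1*35 = √(-434) - 35 = I*√434 - 35 = -35 + I*√434 ≈ -35.0 + 20.833*I)
L - m = (-35 + I*√434) - 1*1202 = (-35 + I*√434) - 1202 = -1237 + I*√434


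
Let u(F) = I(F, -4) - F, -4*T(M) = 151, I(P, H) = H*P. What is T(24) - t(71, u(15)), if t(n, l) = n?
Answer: -435/4 ≈ -108.75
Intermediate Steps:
T(M) = -151/4 (T(M) = -1/4*151 = -151/4)
u(F) = -5*F (u(F) = -4*F - F = -5*F)
T(24) - t(71, u(15)) = -151/4 - 1*71 = -151/4 - 71 = -435/4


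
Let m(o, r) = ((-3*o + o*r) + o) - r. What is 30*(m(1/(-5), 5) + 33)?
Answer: 822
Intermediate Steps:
m(o, r) = -r - 2*o + o*r (m(o, r) = (-2*o + o*r) - r = -r - 2*o + o*r)
30*(m(1/(-5), 5) + 33) = 30*((-1*5 - 2/(-5) + 5/(-5)) + 33) = 30*((-5 - 2*(-1/5) - 1/5*5) + 33) = 30*((-5 + 2/5 - 1) + 33) = 30*(-28/5 + 33) = 30*(137/5) = 822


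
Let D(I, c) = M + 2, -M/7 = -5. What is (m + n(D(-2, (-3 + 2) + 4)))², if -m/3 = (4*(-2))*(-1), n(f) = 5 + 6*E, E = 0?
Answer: 361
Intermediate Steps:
M = 35 (M = -7*(-5) = 35)
D(I, c) = 37 (D(I, c) = 35 + 2 = 37)
n(f) = 5 (n(f) = 5 + 6*0 = 5 + 0 = 5)
m = -24 (m = -3*4*(-2)*(-1) = -(-24)*(-1) = -3*8 = -24)
(m + n(D(-2, (-3 + 2) + 4)))² = (-24 + 5)² = (-19)² = 361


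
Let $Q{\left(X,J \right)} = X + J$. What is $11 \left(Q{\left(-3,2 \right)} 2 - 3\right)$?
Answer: $-55$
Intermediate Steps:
$Q{\left(X,J \right)} = J + X$
$11 \left(Q{\left(-3,2 \right)} 2 - 3\right) = 11 \left(\left(2 - 3\right) 2 - 3\right) = 11 \left(\left(-1\right) 2 - 3\right) = 11 \left(-2 - 3\right) = 11 \left(-5\right) = -55$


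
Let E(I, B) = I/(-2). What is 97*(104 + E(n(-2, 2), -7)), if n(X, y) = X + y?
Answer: 10088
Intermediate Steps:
E(I, B) = -I/2 (E(I, B) = I*(-½) = -I/2)
97*(104 + E(n(-2, 2), -7)) = 97*(104 - (-2 + 2)/2) = 97*(104 - ½*0) = 97*(104 + 0) = 97*104 = 10088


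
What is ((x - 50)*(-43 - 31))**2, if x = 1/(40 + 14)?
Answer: 9972618769/729 ≈ 1.3680e+7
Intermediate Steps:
x = 1/54 ≈ 0.018519
((x - 50)*(-43 - 31))**2 = ((1/54 - 50)*(-43 - 31))**2 = (-2699/54*(-74))**2 = (99863/27)**2 = 9972618769/729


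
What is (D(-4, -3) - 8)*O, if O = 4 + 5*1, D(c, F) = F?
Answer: -99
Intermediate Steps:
O = 9 (O = 4 + 5 = 9)
(D(-4, -3) - 8)*O = (-3 - 8)*9 = -11*9 = -99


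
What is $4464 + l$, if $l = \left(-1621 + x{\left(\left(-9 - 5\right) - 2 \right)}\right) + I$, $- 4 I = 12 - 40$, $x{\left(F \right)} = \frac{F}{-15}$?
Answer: $\frac{42766}{15} \approx 2851.1$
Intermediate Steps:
$x{\left(F \right)} = - \frac{F}{15}$ ($x{\left(F \right)} = F \left(- \frac{1}{15}\right) = - \frac{F}{15}$)
$I = 7$ ($I = - \frac{12 - 40}{4} = \left(- \frac{1}{4}\right) \left(-28\right) = 7$)
$l = - \frac{24194}{15}$ ($l = \left(-1621 - \frac{\left(-9 - 5\right) - 2}{15}\right) + 7 = \left(-1621 - \frac{-14 - 2}{15}\right) + 7 = \left(-1621 - - \frac{16}{15}\right) + 7 = \left(-1621 + \frac{16}{15}\right) + 7 = - \frac{24299}{15} + 7 = - \frac{24194}{15} \approx -1612.9$)
$4464 + l = 4464 - \frac{24194}{15} = \frac{42766}{15}$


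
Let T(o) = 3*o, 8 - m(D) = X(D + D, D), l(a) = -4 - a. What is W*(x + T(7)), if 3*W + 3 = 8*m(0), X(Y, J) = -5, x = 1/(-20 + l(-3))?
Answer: 44440/63 ≈ 705.40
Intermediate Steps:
x = -1/21 (x = 1/(-20 + (-4 - 1*(-3))) = 1/(-20 + (-4 + 3)) = 1/(-20 - 1) = 1/(-21) = -1/21 ≈ -0.047619)
m(D) = 13 (m(D) = 8 - 1*(-5) = 8 + 5 = 13)
W = 101/3 (W = -1 + (8*13)/3 = -1 + (1/3)*104 = -1 + 104/3 = 101/3 ≈ 33.667)
W*(x + T(7)) = 101*(-1/21 + 3*7)/3 = 101*(-1/21 + 21)/3 = (101/3)*(440/21) = 44440/63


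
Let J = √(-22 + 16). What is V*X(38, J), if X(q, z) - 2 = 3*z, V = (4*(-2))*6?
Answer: -96 - 144*I*√6 ≈ -96.0 - 352.73*I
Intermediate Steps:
J = I*√6 (J = √(-6) = I*√6 ≈ 2.4495*I)
V = -48 (V = -8*6 = -48)
X(q, z) = 2 + 3*z
V*X(38, J) = -48*(2 + 3*(I*√6)) = -48*(2 + 3*I*√6) = -96 - 144*I*√6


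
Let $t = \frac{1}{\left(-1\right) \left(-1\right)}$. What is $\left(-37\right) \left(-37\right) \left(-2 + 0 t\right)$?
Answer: $-2738$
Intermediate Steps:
$t = 1$ ($t = 1^{-1} = 1$)
$\left(-37\right) \left(-37\right) \left(-2 + 0 t\right) = \left(-37\right) \left(-37\right) \left(-2 + 0 \cdot 1\right) = 1369 \left(-2 + 0\right) = 1369 \left(-2\right) = -2738$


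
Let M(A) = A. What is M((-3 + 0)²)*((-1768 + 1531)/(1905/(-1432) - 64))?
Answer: 3054456/93553 ≈ 32.649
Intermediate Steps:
M((-3 + 0)²)*((-1768 + 1531)/(1905/(-1432) - 64)) = (-3 + 0)²*((-1768 + 1531)/(1905/(-1432) - 64)) = (-3)²*(-237/(1905*(-1/1432) - 64)) = 9*(-237/(-1905/1432 - 64)) = 9*(-237/(-93553/1432)) = 9*(-237*(-1432/93553)) = 9*(339384/93553) = 3054456/93553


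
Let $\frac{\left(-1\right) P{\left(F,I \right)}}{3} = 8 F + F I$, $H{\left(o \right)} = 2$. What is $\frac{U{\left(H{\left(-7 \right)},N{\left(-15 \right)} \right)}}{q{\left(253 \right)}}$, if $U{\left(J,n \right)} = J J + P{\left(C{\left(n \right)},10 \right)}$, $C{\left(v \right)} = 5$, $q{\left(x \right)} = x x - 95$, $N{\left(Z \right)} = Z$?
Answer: $- \frac{133}{31957} \approx -0.0041618$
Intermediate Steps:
$q{\left(x \right)} = -95 + x^{2}$ ($q{\left(x \right)} = x^{2} - 95 = -95 + x^{2}$)
$P{\left(F,I \right)} = - 24 F - 3 F I$ ($P{\left(F,I \right)} = - 3 \left(8 F + F I\right) = - 24 F - 3 F I$)
$U{\left(J,n \right)} = -270 + J^{2}$ ($U{\left(J,n \right)} = J J - 15 \left(8 + 10\right) = J^{2} - 15 \cdot 18 = J^{2} - 270 = -270 + J^{2}$)
$\frac{U{\left(H{\left(-7 \right)},N{\left(-15 \right)} \right)}}{q{\left(253 \right)}} = \frac{-270 + 2^{2}}{-95 + 253^{2}} = \frac{-270 + 4}{-95 + 64009} = - \frac{266}{63914} = \left(-266\right) \frac{1}{63914} = - \frac{133}{31957}$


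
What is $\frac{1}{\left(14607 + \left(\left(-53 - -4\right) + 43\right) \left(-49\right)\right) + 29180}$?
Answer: $\frac{1}{44081} \approx 2.2686 \cdot 10^{-5}$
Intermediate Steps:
$\frac{1}{\left(14607 + \left(\left(-53 - -4\right) + 43\right) \left(-49\right)\right) + 29180} = \frac{1}{\left(14607 + \left(\left(-53 + 4\right) + 43\right) \left(-49\right)\right) + 29180} = \frac{1}{\left(14607 + \left(-49 + 43\right) \left(-49\right)\right) + 29180} = \frac{1}{\left(14607 - -294\right) + 29180} = \frac{1}{\left(14607 + 294\right) + 29180} = \frac{1}{14901 + 29180} = \frac{1}{44081}$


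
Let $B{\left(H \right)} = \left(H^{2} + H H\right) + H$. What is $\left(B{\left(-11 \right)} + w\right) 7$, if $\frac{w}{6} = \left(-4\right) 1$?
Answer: $1449$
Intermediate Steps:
$w = -24$ ($w = 6 \left(\left(-4\right) 1\right) = 6 \left(-4\right) = -24$)
$B{\left(H \right)} = H + 2 H^{2}$ ($B{\left(H \right)} = \left(H^{2} + H^{2}\right) + H = 2 H^{2} + H = H + 2 H^{2}$)
$\left(B{\left(-11 \right)} + w\right) 7 = \left(- 11 \left(1 + 2 \left(-11\right)\right) - 24\right) 7 = \left(- 11 \left(1 - 22\right) - 24\right) 7 = \left(\left(-11\right) \left(-21\right) - 24\right) 7 = \left(231 - 24\right) 7 = 207 \cdot 7 = 1449$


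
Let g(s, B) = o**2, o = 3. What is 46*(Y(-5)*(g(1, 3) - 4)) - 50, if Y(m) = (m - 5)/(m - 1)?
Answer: 1000/3 ≈ 333.33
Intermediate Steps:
g(s, B) = 9 (g(s, B) = 3**2 = 9)
Y(m) = (-5 + m)/(-1 + m)
46*(Y(-5)*(g(1, 3) - 4)) - 50 = 46*(((-5 - 5)/(-1 - 5))*(9 - 4)) - 50 = 46*((-10/(-6))*5) - 50 = 46*(-1/6*(-10)*5) - 50 = 46*((5/3)*5) - 50 = 46*(25/3) - 50 = 1150/3 - 50 = 1000/3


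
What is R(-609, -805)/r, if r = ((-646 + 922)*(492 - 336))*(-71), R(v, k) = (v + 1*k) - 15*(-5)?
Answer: 103/235152 ≈ 0.00043801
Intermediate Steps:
R(v, k) = 75 + k + v (R(v, k) = (v + k) + 75 = (k + v) + 75 = 75 + k + v)
r = -3056976 (r = (276*156)*(-71) = 43056*(-71) = -3056976)
R(-609, -805)/r = (75 - 805 - 609)/(-3056976) = -1339*(-1/3056976) = 103/235152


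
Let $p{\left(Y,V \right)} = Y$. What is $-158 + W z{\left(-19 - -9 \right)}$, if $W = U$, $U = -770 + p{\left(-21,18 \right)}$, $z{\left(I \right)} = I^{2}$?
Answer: $-79258$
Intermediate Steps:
$U = -791$ ($U = -770 - 21 = -791$)
$W = -791$
$-158 + W z{\left(-19 - -9 \right)} = -158 - 791 \left(-19 - -9\right)^{2} = -158 - 791 \left(-19 + 9\right)^{2} = -158 - 791 \left(-10\right)^{2} = -158 - 79100 = -79258$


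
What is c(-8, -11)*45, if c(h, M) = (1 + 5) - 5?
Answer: 45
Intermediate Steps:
c(h, M) = 1 (c(h, M) = 6 - 5 = 1)
c(-8, -11)*45 = 1*45 = 45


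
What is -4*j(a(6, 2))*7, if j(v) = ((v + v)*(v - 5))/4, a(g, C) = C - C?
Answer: 0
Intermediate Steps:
a(g, C) = 0
j(v) = v*(-5 + v)/2 (j(v) = ((2*v)*(-5 + v))*(¼) = (2*v*(-5 + v))*(¼) = v*(-5 + v)/2)
-4*j(a(6, 2))*7 = -2*0*(-5 + 0)*7 = -2*0*(-5)*7 = -4*0*7 = 0*7 = 0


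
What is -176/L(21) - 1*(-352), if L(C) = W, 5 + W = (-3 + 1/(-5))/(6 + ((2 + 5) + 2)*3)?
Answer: 325072/841 ≈ 386.53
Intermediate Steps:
W = -841/165 (W = -5 + (-3 + 1/(-5))/(6 + ((2 + 5) + 2)*3) = -5 + (-3 - ⅕)/(6 + (7 + 2)*3) = -5 - 16/(5*(6 + 9*3)) = -5 - 16/(5*(6 + 27)) = -5 - 16/5/33 = -5 - 16/5*1/33 = -5 - 16/165 = -841/165 ≈ -5.0970)
L(C) = -841/165
-176/L(21) - 1*(-352) = -176/(-841/165) - 1*(-352) = -176*(-165/841) + 352 = 29040/841 + 352 = 325072/841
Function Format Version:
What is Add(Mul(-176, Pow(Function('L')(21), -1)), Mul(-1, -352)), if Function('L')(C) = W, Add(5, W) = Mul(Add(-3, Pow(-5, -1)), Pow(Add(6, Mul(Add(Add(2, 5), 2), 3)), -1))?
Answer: Rational(325072, 841) ≈ 386.53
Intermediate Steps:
W = Rational(-841, 165) (W = Add(-5, Mul(Add(-3, Pow(-5, -1)), Pow(Add(6, Mul(Add(Add(2, 5), 2), 3)), -1))) = Add(-5, Mul(Add(-3, Rational(-1, 5)), Pow(Add(6, Mul(Add(7, 2), 3)), -1))) = Add(-5, Mul(Rational(-16, 5), Pow(Add(6, Mul(9, 3)), -1))) = Add(-5, Mul(Rational(-16, 5), Pow(Add(6, 27), -1))) = Add(-5, Mul(Rational(-16, 5), Pow(33, -1))) = Add(-5, Mul(Rational(-16, 5), Rational(1, 33))) = Add(-5, Rational(-16, 165)) = Rational(-841, 165) ≈ -5.0970)
Function('L')(C) = Rational(-841, 165)
Add(Mul(-176, Pow(Function('L')(21), -1)), Mul(-1, -352)) = Add(Mul(-176, Pow(Rational(-841, 165), -1)), Mul(-1, -352)) = Add(Mul(-176, Rational(-165, 841)), 352) = Add(Rational(29040, 841), 352) = Rational(325072, 841)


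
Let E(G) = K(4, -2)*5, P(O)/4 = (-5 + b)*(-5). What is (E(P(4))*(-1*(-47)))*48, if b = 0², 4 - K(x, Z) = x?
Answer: 0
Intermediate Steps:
K(x, Z) = 4 - x
b = 0
P(O) = 100 (P(O) = 4*((-5 + 0)*(-5)) = 4*(-5*(-5)) = 4*25 = 100)
E(G) = 0 (E(G) = (4 - 1*4)*5 = (4 - 4)*5 = 0*5 = 0)
(E(P(4))*(-1*(-47)))*48 = (0*(-1*(-47)))*48 = (0*47)*48 = 0*48 = 0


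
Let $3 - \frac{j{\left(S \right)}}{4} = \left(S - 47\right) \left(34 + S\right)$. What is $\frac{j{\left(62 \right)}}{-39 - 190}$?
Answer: $\frac{5748}{229} \approx 25.1$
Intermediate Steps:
$j{\left(S \right)} = 12 - 4 \left(-47 + S\right) \left(34 + S\right)$ ($j{\left(S \right)} = 12 - 4 \left(S - 47\right) \left(34 + S\right) = 12 - 4 \left(-47 + S\right) \left(34 + S\right)$)
$\frac{j{\left(62 \right)}}{-39 - 190} = \frac{6404 - 4 \cdot 62^{2} + 52 \cdot 62}{-39 - 190} = \frac{6404 - 15376 + 3224}{-39 - 190} = \frac{6404 - 15376 + 3224}{-229} = \left(-5748\right) \left(- \frac{1}{229}\right) = \frac{5748}{229}$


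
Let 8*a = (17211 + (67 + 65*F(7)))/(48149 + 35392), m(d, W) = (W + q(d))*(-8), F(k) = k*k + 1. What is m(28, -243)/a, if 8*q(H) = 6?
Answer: 80951229/1283 ≈ 63095.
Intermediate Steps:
q(H) = 3/4 (q(H) = (1/8)*6 = 3/4)
F(k) = 1 + k**2 (F(k) = k**2 + 1 = 1 + k**2)
m(d, W) = -6 - 8*W (m(d, W) = (W + 3/4)*(-8) = (3/4 + W)*(-8) = -6 - 8*W)
a = 2566/83541 (a = ((17211 + (67 + 65*(1 + 7**2)))/(48149 + 35392))/8 = ((17211 + (67 + 65*(1 + 49)))/83541)/8 = ((17211 + (67 + 65*50))*(1/83541))/8 = ((17211 + (67 + 3250))*(1/83541))/8 = ((17211 + 3317)*(1/83541))/8 = (20528*(1/83541))/8 = (1/8)*(20528/83541) = 2566/83541 ≈ 0.030715)
m(28, -243)/a = (-6 - 8*(-243))/(2566/83541) = (-6 + 1944)*(83541/2566) = 1938*(83541/2566) = 80951229/1283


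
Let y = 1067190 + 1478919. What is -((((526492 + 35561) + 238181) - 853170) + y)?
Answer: -2493173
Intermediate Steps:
y = 2546109
-((((526492 + 35561) + 238181) - 853170) + y) = -((((526492 + 35561) + 238181) - 853170) + 2546109) = -(((562053 + 238181) - 853170) + 2546109) = -((800234 - 853170) + 2546109) = -(-52936 + 2546109) = -1*2493173 = -2493173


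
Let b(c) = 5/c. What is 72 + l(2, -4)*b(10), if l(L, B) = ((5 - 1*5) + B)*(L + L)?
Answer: 64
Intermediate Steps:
l(L, B) = 2*B*L (l(L, B) = ((5 - 5) + B)*(2*L) = (0 + B)*(2*L) = B*(2*L) = 2*B*L)
72 + l(2, -4)*b(10) = 72 + (2*(-4)*2)*(5/10) = 72 - 80/10 = 72 - 16*½ = 72 - 8 = 64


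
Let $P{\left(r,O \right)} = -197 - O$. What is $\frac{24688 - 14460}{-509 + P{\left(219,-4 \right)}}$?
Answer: $- \frac{5114}{351} \approx -14.57$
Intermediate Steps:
$\frac{24688 - 14460}{-509 + P{\left(219,-4 \right)}} = \frac{24688 - 14460}{-509 - 193} = \frac{10228}{-509 + \left(-197 + 4\right)} = \frac{10228}{-509 - 193} = \frac{10228}{-702} = 10228 \left(- \frac{1}{702}\right) = - \frac{5114}{351}$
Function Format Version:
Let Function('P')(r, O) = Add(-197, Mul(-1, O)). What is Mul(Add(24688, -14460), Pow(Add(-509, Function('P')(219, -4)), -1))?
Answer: Rational(-5114, 351) ≈ -14.570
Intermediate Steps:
Mul(Add(24688, -14460), Pow(Add(-509, Function('P')(219, -4)), -1)) = Mul(Add(24688, -14460), Pow(Add(-509, Add(-197, Mul(-1, -4))), -1)) = Mul(10228, Pow(Add(-509, Add(-197, 4)), -1)) = Mul(10228, Pow(Add(-509, -193), -1)) = Mul(10228, Pow(-702, -1)) = Mul(10228, Rational(-1, 702)) = Rational(-5114, 351)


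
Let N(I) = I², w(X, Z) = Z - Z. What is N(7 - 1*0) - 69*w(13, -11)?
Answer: 49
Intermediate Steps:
w(X, Z) = 0
N(7 - 1*0) - 69*w(13, -11) = (7 - 1*0)² - 69*0 = (7 + 0)² + 0 = 7² + 0 = 49 + 0 = 49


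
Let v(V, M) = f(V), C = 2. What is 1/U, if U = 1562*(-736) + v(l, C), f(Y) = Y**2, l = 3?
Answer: -1/1149623 ≈ -8.6985e-7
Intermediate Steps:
v(V, M) = V**2
U = -1149623 (U = 1562*(-736) + 3**2 = -1149632 + 9 = -1149623)
1/U = 1/(-1149623) = -1/1149623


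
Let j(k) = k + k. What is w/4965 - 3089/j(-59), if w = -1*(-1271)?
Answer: 15486863/585870 ≈ 26.434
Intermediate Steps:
w = 1271
j(k) = 2*k
w/4965 - 3089/j(-59) = 1271/4965 - 3089/(2*(-59)) = 1271*(1/4965) - 3089/(-118) = 1271/4965 - 3089*(-1/118) = 1271/4965 + 3089/118 = 15486863/585870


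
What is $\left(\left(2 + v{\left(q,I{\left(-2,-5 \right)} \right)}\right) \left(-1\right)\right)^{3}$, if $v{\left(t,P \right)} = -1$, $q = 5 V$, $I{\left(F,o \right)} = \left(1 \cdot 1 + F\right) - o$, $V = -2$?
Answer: $-1$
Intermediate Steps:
$I{\left(F,o \right)} = 1 + F - o$ ($I{\left(F,o \right)} = \left(1 + F\right) - o = 1 + F - o$)
$q = -10$ ($q = 5 \left(-2\right) = -10$)
$\left(\left(2 + v{\left(q,I{\left(-2,-5 \right)} \right)}\right) \left(-1\right)\right)^{3} = \left(\left(2 - 1\right) \left(-1\right)\right)^{3} = \left(1 \left(-1\right)\right)^{3} = \left(-1\right)^{3} = -1$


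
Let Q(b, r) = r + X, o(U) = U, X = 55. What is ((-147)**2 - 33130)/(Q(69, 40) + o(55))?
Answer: -11521/150 ≈ -76.807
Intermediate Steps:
Q(b, r) = 55 + r (Q(b, r) = r + 55 = 55 + r)
((-147)**2 - 33130)/(Q(69, 40) + o(55)) = ((-147)**2 - 33130)/((55 + 40) + 55) = (21609 - 33130)/(95 + 55) = -11521/150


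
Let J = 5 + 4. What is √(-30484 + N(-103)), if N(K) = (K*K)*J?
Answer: √64997 ≈ 254.95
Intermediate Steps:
J = 9
N(K) = 9*K² (N(K) = (K*K)*9 = K²*9 = 9*K²)
√(-30484 + N(-103)) = √(-30484 + 9*(-103)²) = √(-30484 + 9*10609) = √(-30484 + 95481) = √64997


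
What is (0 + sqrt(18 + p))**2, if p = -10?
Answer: 8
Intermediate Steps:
(0 + sqrt(18 + p))**2 = (0 + sqrt(18 - 10))**2 = (0 + sqrt(8))**2 = (0 + 2*sqrt(2))**2 = (2*sqrt(2))**2 = 8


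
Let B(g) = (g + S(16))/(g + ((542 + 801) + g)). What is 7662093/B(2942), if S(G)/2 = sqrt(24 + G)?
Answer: 27151691576427/1442534 - 18457982037*sqrt(10)/721267 ≈ 1.8741e+7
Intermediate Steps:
S(G) = 2*sqrt(24 + G)
B(g) = (g + 4*sqrt(10))/(1343 + 2*g) (B(g) = (g + 2*sqrt(24 + 16))/(g + ((542 + 801) + g)) = (g + 2*sqrt(40))/(g + (1343 + g)) = (g + 2*(2*sqrt(10)))/(1343 + 2*g) = (g + 4*sqrt(10))/(1343 + 2*g))
7662093/B(2942) = 7662093/(((2942 + 4*sqrt(10))/(1343 + 2*2942))) = 7662093/(((2942 + 4*sqrt(10))/(1343 + 5884))) = 7662093/(((2942 + 4*sqrt(10))/7227)) = 7662093/(2942/7227 + 4*sqrt(10)/7227)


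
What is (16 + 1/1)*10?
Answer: 170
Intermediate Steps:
(16 + 1/1)*10 = (16 + 1)*10 = 17*10 = 170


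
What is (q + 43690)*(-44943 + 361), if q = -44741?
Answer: 46855682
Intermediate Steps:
(q + 43690)*(-44943 + 361) = (-44741 + 43690)*(-44943 + 361) = -1051*(-44582) = 46855682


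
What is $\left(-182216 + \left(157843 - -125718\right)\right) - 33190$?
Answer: $68155$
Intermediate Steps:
$\left(-182216 + \left(157843 - -125718\right)\right) - 33190 = \left(-182216 + \left(157843 + 125718\right)\right) - 33190 = \left(-182216 + 283561\right) - 33190 = 101345 - 33190 = 68155$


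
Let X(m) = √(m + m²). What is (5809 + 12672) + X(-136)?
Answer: 18481 + 6*√510 ≈ 18617.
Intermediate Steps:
(5809 + 12672) + X(-136) = (5809 + 12672) + √(-136*(1 - 136)) = 18481 + √(-136*(-135)) = 18481 + √18360 = 18481 + 6*√510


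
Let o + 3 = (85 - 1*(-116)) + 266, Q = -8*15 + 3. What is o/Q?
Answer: -464/117 ≈ -3.9658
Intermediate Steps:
Q = -117 (Q = -120 + 3 = -117)
o = 464 (o = -3 + ((85 - 1*(-116)) + 266) = -3 + ((85 + 116) + 266) = -3 + (201 + 266) = -3 + 467 = 464)
o/Q = 464/(-117) = 464*(-1/117) = -464/117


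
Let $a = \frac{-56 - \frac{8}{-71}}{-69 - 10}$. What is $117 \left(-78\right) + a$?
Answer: $- \frac{51183766}{5609} \approx -9125.3$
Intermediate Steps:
$a = \frac{3968}{5609}$ ($a = \frac{-56 - - \frac{8}{71}}{-79} = \left(-56 + \frac{8}{71}\right) \left(- \frac{1}{79}\right) = \left(- \frac{3968}{71}\right) \left(- \frac{1}{79}\right) = \frac{3968}{5609} \approx 0.70743$)
$117 \left(-78\right) + a = 117 \left(-78\right) + \frac{3968}{5609} = -9126 + \frac{3968}{5609} = - \frac{51183766}{5609}$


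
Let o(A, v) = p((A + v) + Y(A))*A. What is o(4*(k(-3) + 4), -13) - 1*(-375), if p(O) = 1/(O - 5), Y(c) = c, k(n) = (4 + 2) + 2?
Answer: 4883/13 ≈ 375.62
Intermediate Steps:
k(n) = 8 (k(n) = 6 + 2 = 8)
p(O) = 1/(-5 + O)
o(A, v) = A/(-5 + v + 2*A) (o(A, v) = A/(-5 + ((A + v) + A)) = A/(-5 + (v + 2*A)) = A/(-5 + v + 2*A))
o(4*(k(-3) + 4), -13) - 1*(-375) = (4*(8 + 4))/(-5 - 13 + 2*(4*(8 + 4))) - 1*(-375) = (4*12)/(-5 - 13 + 2*(4*12)) + 375 = 48/(-5 - 13 + 2*48) + 375 = 48/(-5 - 13 + 96) + 375 = 48/78 + 375 = 48*(1/78) + 375 = 8/13 + 375 = 4883/13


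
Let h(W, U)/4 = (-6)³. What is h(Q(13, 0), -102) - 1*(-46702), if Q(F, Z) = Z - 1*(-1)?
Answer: 45838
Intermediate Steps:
Q(F, Z) = 1 + Z (Q(F, Z) = Z + 1 = 1 + Z)
h(W, U) = -864 (h(W, U) = 4*(-6)³ = 4*(-216) = -864)
h(Q(13, 0), -102) - 1*(-46702) = -864 - 1*(-46702) = -864 + 46702 = 45838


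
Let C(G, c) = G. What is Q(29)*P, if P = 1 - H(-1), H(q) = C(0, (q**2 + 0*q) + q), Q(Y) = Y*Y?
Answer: 841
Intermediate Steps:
Q(Y) = Y**2
H(q) = 0
P = 1 (P = 1 - 1*0 = 1 + 0 = 1)
Q(29)*P = 29**2*1 = 841*1 = 841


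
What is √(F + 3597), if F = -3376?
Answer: √221 ≈ 14.866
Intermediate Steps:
√(F + 3597) = √(-3376 + 3597) = √221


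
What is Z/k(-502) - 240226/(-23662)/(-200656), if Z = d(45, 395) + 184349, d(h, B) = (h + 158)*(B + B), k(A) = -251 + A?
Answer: -818349599285873/1787592735408 ≈ -457.79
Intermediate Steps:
d(h, B) = 2*B*(158 + h) (d(h, B) = (158 + h)*(2*B) = 2*B*(158 + h))
Z = 344719 (Z = 2*395*(158 + 45) + 184349 = 2*395*203 + 184349 = 160370 + 184349 = 344719)
Z/k(-502) - 240226/(-23662)/(-200656) = 344719/(-251 - 502) - 240226/(-23662)/(-200656) = 344719/(-753) - 240226*(-1/23662)*(-1/200656) = 344719*(-1/753) + (120113/11831)*(-1/200656) = -344719/753 - 120113/2373961136 = -818349599285873/1787592735408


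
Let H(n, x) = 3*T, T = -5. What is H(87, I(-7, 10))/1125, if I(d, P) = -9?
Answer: -1/75 ≈ -0.013333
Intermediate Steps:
H(n, x) = -15 (H(n, x) = 3*(-5) = -15)
H(87, I(-7, 10))/1125 = -15/1125 = -15*1/1125 = -1/75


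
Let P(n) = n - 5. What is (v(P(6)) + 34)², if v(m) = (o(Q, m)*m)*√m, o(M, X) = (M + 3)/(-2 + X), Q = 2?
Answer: 841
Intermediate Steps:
o(M, X) = (3 + M)/(-2 + X)
P(n) = -5 + n
v(m) = 5*m^(3/2)/(-2 + m) (v(m) = (((3 + 2)/(-2 + m))*m)*√m = ((5/(-2 + m))*m)*√m = (5*m/(-2 + m))*√m = 5*m^(3/2)/(-2 + m))
(v(P(6)) + 34)² = (5*(-5 + 6)^(3/2)/(-2 + (-5 + 6)) + 34)² = (5*1^(3/2)/(-2 + 1) + 34)² = (5*1/(-1) + 34)² = (5*1*(-1) + 34)² = (-5 + 34)² = 29² = 841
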